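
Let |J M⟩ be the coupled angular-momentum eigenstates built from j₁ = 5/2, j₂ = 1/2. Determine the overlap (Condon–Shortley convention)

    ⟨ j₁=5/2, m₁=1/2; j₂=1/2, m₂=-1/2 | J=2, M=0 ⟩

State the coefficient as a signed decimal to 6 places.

j₁+j₂−J=1  J+j₁−j₂=4  J−j₁+j₂=0  j₁+j₂+J+1=6
(j₁±m₁, j₂±m₂, J±M) = (3,2,0,1,2,2)
P² = 8
sum k=0..0:
  [0] +1/4 = 1/4
S = 1/4
C² = P²·S² = 1/2 ; C = +0.707107

+0.707107  (= +√(1/2))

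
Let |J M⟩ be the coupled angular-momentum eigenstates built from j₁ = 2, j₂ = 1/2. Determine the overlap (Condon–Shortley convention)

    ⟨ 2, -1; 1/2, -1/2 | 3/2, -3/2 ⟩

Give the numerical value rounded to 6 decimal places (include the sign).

+√(1/5) = +0.447214

triangle: 1!·3!·0!/5! = 6/120
(j±m)!: 1!·3!·0!·1!·0!·3! = 36
prefactor² = (2J+1)·Δ·N² = 36/5
  k=0: +1/(0!·1!·3!·0!·0!·0!) = 1/6
Σ = 1/6  ⇒  CG² = 36/5·1/6² = 1/5
CG = +√(1/5) = +0.447214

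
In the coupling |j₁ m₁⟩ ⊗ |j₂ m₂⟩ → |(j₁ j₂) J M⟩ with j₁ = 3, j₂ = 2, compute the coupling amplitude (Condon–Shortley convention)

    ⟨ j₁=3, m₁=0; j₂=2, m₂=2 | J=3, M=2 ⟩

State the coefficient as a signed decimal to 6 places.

+√(1/3) = +0.577350

√[7·2!4!2!/9! · 3!3!4!0!5!1!] = √(192)
  +(−1)^2/∏(2,0,1,2,3,0)! = 1/24  (running 1/24)
⟨..|..⟩ = √(192)·(1/24) = +0.577350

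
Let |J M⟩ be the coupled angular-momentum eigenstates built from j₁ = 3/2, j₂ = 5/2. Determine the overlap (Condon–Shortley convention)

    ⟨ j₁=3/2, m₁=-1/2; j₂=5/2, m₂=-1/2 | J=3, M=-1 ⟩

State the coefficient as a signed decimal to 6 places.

-0.129099

triangle: 1!·2!·4!/8! = 48/40320
(j±m)!: 1!·2!·2!·3!·2!·4! = 1152
prefactor² = (2J+1)·Δ·N² = 48/5
  k=0: +1/(0!·1!·2!·2!·0!·2!) = 1/8
  k=1: −1/(1!·0!·1!·1!·1!·3!) = -1/6
Σ = -1/24  ⇒  CG² = 48/5·(-1/24)² = 1/60
CG = −√(1/60) = -0.129099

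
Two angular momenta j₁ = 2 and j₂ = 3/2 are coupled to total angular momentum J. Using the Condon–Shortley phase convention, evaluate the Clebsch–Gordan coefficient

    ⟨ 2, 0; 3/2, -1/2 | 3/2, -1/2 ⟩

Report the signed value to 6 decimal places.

j₁+j₂−J=2  J+j₁−j₂=2  J−j₁+j₂=1  j₁+j₂+J+1=6
(j₁±m₁, j₂±m₂, J±M) = (2,2,1,2,1,2)
P² = 16/45
sum k=0..1:
  [0] +1/4 = 1/4
  [1] −1/1 = -1
S = -3/4
C² = P²·S² = 1/5 ; C = -0.447214

-0.447214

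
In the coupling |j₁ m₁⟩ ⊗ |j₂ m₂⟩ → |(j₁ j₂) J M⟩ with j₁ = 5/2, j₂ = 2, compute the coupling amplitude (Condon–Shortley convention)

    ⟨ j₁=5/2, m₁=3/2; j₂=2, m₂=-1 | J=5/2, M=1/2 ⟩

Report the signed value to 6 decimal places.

+0.414039

√[6·2!3!2!/8! · 4!1!1!3!3!2!] = √(216/35)
  +(−1)^0/∏(0,2,1,1,2,1)! = 1/4  (running 1/4)
  +(−1)^1/∏(1,1,0,0,3,2)! = -1/12  (running 1/6)
⟨..|..⟩ = √(216/35)·(1/6) = +0.414039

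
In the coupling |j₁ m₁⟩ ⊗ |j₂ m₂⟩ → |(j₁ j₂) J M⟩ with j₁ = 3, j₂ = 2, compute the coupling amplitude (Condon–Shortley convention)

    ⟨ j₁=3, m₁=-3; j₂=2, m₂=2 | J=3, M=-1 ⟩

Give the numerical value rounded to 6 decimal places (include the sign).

+0.408248  (= +√(1/6))

√[7·2!4!2!/9! · 0!6!4!0!2!4!] = √(1536)
  +(−1)^2/∏(2,0,4,2,0,0)! = 1/96  (running 1/96)
⟨..|..⟩ = √(1536)·(1/96) = +0.408248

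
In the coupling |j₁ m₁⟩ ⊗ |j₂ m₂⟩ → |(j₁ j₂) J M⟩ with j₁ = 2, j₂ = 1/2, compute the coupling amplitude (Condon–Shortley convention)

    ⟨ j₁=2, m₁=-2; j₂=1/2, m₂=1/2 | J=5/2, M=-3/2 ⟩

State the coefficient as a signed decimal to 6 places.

j₁+j₂−J=0  J+j₁−j₂=4  J−j₁+j₂=1  j₁+j₂+J+1=6
(j₁±m₁, j₂±m₂, J±M) = (0,4,1,0,1,4)
P² = 576/5
sum k=0..0:
  [0] +1/24 = 1/24
S = 1/24
C² = P²·S² = 1/5 ; C = +0.447214

+0.447214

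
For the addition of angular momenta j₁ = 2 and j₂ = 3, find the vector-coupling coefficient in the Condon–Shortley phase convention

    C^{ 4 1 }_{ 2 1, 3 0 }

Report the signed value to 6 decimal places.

+0.462910  (= +√(3/14))

j₁+j₂−J=1  J+j₁−j₂=3  J−j₁+j₂=5  j₁+j₂+J+1=10
(j₁±m₁, j₂±m₂, J±M) = (3,1,3,3,5,3)
P² = 1944/7
sum k=0..1:
  [0] +1/24 = 1/24
  [1] −1/72 = -1/72
S = 1/36
C² = P²·S² = 3/14 ; C = +0.462910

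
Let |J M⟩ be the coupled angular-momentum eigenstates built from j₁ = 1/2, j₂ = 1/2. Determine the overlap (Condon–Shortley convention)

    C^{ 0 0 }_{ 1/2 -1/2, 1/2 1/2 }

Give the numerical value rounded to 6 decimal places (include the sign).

√[1·1!0!0!/2! · 0!1!1!0!0!0!] = √(1/2)
  +(−1)^1/∏(1,0,0,0,0,0)! = -1  (running -1)
⟨..|..⟩ = √(1/2)·(-1) = -0.707107

-0.707107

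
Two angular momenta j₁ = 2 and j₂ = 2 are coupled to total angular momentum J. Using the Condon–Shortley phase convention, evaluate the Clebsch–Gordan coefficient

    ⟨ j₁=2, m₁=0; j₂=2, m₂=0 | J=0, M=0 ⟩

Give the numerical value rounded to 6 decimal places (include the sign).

j₁+j₂−J=4  J+j₁−j₂=0  J−j₁+j₂=0  j₁+j₂+J+1=5
(j₁±m₁, j₂±m₂, J±M) = (2,2,2,2,0,0)
P² = 16/5
sum k=2..2:
  [2] +1/4 = 1/4
S = 1/4
C² = P²·S² = 1/5 ; C = +0.447214

+0.447214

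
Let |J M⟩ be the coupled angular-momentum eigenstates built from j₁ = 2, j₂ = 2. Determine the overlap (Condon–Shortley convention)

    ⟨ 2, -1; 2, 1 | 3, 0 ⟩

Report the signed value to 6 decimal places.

triangle: 1!*3!*3!/8! = 36/40320
(j±m)!: 1!*3!*3!*1!*3!*3! = 1296
prefactor² = (2J+1)*Δ*N² = 81/10
  k=0: +1/(0!*1!*3!*3!*0!*0!) = 1/36
  k=1: −1/(1!*0!*2!*2!*1!*1!) = -1/4
Σ = -2/9  ⇒  CG² = 81/10*(-2/9)² = 2/5
CG = −√(2/5) = -0.632456

-0.632456  (= −√(2/5))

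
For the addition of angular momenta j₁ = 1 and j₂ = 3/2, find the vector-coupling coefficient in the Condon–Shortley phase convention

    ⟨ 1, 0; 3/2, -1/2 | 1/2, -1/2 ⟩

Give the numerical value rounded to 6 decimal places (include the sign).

√[2·2!0!1!/4! · 1!1!1!2!0!1!] = √(1/3)
  +(−1)^1/∏(1,1,0,0,0,1)! = -1  (running -1)
⟨..|..⟩ = √(1/3)·(-1) = -0.577350

-0.577350  (= −√(1/3))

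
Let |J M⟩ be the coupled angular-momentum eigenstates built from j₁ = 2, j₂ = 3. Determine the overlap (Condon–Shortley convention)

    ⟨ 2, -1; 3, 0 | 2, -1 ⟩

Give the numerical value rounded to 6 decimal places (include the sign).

+0.534522  (= +√(2/7))

√[5·3!1!3!/8! · 1!3!3!3!1!3!] = √(81/14)
  +(−1)^2/∏(2,1,1,1,0,2)! = 1/4  (running 1/4)
  +(−1)^3/∏(3,0,0,0,1,3)! = -1/36  (running 2/9)
⟨..|..⟩ = √(81/14)·(2/9) = +0.534522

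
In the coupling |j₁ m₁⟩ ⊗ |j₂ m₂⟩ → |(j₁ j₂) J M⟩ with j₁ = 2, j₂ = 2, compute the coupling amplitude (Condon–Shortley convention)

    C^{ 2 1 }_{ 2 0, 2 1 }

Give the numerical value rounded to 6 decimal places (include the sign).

triangle: 2!·2!·2!/7! = 8/5040
(j±m)!: 2!·2!·3!·1!·3!·1! = 144
prefactor² = (2J+1)·Δ·N² = 8/7
  k=1: −1/(1!·1!·1!·2!·1!·0!) = -1/2
  k=2: +1/(2!·0!·0!·1!·2!·1!) = 1/4
Σ = -1/4  ⇒  CG² = 8/7·(-1/4)² = 1/14
CG = −√(1/14) = -0.267261

−√(1/14) = -0.267261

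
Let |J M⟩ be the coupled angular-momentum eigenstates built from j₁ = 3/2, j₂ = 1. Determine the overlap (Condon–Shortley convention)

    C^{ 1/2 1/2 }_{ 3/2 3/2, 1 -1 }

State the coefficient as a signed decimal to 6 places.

triangle: 2!·1!·0!/4! = 2/24
(j±m)!: 3!·0!·0!·2!·1!·0! = 12
prefactor² = (2J+1)·Δ·N² = 2
  k=0: +1/(0!·2!·0!·0!·1!·0!) = 1/2
Σ = 1/2  ⇒  CG² = 2·1/2² = 1/2
CG = +√(1/2) = +0.707107

+0.707107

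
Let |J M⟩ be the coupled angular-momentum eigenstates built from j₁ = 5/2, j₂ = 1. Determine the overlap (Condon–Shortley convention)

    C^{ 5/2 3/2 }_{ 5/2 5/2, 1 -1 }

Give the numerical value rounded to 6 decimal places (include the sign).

+√(2/7) ≈ +0.534522

j₁+j₂−J=1  J+j₁−j₂=4  J−j₁+j₂=1  j₁+j₂+J+1=7
(j₁±m₁, j₂±m₂, J±M) = (5,0,0,2,4,1)
P² = 1152/7
sum k=0..0:
  [0] +1/24 = 1/24
S = 1/24
C² = P²·S² = 2/7 ; C = +0.534522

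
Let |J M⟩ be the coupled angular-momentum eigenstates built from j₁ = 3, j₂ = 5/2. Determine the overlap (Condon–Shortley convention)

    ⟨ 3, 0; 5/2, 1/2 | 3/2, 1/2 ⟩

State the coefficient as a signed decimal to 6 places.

+0.338062  (= +√(4/35))

triangle: 4!·2!·1!/8! = 48/40320
(j±m)!: 3!·3!·3!·2!·2!·1! = 864
prefactor² = (2J+1)·Δ·N² = 144/35
  k=2: +1/(2!·2!·1!·1!·1!·0!) = 1/4
  k=3: −1/(3!·1!·0!·0!·2!·1!) = -1/12
Σ = 1/6  ⇒  CG² = 144/35·1/6² = 4/35
CG = +√(4/35) = +0.338062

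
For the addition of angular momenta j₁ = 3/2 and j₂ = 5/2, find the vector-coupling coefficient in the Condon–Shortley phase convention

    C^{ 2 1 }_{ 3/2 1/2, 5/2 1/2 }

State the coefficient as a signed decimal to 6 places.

−√(25/84) = -0.545545

√[5·2!1!3!/7! · 2!1!3!2!3!1!] = √(12/7)
  +(−1)^0/∏(0,2,1,3,0,0)! = 1/12  (running 1/12)
  +(−1)^1/∏(1,1,0,2,1,1)! = -1/2  (running -5/12)
⟨..|..⟩ = √(12/7)·(-5/12) = -0.545545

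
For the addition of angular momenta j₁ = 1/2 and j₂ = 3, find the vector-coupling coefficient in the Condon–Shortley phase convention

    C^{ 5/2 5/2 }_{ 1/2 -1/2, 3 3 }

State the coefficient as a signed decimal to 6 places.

−√(6/7) = -0.925820

√[6·1!0!5!/7! · 0!1!6!0!5!0!] = √(86400/7)
  +(−1)^1/∏(1,0,0,5,0,0)! = -1/120  (running -1/120)
⟨..|..⟩ = √(86400/7)·(-1/120) = -0.925820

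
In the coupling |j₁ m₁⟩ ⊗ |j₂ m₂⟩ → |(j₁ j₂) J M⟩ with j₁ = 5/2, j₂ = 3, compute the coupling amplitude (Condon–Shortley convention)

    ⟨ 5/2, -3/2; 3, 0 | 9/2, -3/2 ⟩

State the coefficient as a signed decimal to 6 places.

triangle: 1!*4!*5!/11! = 2880/39916800
(j±m)!: 1!*4!*3!*3!*3!*6! = 3732480
prefactor² = (2J+1)*Δ*N² = 207360/77
  k=0: +1/(0!*1!*4!*3!*0!*2!) = 1/288
  k=1: −1/(1!*0!*3!*2!*1!*3!) = -1/72
Σ = -1/96  ⇒  CG² = 207360/77*(-1/96)² = 45/154
CG = −√(45/154) = -0.540562

−√(45/154) ≈ -0.540562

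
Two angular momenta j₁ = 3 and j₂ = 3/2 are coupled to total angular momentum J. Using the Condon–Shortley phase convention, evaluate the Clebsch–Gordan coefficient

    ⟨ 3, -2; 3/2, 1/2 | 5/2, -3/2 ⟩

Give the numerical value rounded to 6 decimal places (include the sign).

j₁+j₂−J=2  J+j₁−j₂=4  J−j₁+j₂=1  j₁+j₂+J+1=8
(j₁±m₁, j₂±m₂, J±M) = (1,5,2,1,1,4)
P² = 288/7
sum k=1..2:
  [1] −1/24 = -1/24
  [2] +1/12 = 1/12
S = 1/24
C² = P²·S² = 1/14 ; C = +0.267261

+0.267261  (= +√(1/14))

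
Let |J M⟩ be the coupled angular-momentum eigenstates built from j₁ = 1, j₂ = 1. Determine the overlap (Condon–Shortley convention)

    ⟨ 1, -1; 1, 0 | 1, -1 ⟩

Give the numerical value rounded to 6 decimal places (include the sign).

triangle: 1!×1!×1!/4! = 1/24
(j±m)!: 0!×2!×1!×1!×0!×2! = 4
prefactor² = (2J+1)×Δ×N² = 1/2
  k=1: −1/(1!×0!×1!×0!×0!×1!) = -1
Σ = -1  ⇒  CG² = 1/2×(-1)² = 1/2
CG = −√(1/2) = -0.707107

−√(1/2) = -0.707107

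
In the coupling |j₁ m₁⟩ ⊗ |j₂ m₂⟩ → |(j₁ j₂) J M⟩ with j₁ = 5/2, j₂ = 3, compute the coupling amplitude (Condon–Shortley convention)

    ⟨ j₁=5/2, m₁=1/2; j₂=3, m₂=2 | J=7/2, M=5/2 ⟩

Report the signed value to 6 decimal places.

−√(2/63) = -0.178174

√[8·2!3!4!/10! · 3!2!5!1!6!1!] = √(4608/7)
  +(−1)^1/∏(1,1,1,4,2,0)! = -1/48  (running -1/48)
  +(−1)^2/∏(2,0,0,3,3,1)! = 1/72  (running -1/144)
⟨..|..⟩ = √(4608/7)·(-1/144) = -0.178174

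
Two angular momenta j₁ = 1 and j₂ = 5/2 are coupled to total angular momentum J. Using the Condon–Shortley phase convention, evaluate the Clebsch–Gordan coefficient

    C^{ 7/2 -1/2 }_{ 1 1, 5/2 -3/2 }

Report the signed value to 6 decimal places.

triangle: 0!*2!*5!/8! = 240/40320
(j±m)!: 2!*0!*1!*4!*3!*4! = 6912
prefactor² = (2J+1)*Δ*N² = 2304/7
  k=0: +1/(0!*0!*0!*1!*2!*4!) = 1/48
Σ = 1/48  ⇒  CG² = 2304/7*1/48² = 1/7
CG = +√(1/7) = +0.377964

+0.377964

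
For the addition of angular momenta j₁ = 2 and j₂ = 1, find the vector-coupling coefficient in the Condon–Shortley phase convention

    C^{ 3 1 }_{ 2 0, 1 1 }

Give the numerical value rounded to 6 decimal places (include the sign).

+√(2/5) ≈ +0.632456

√[7·0!4!2!/7! · 2!2!2!0!4!2!] = √(128/5)
  +(−1)^0/∏(0,0,2,2,2,0)! = 1/8  (running 1/8)
⟨..|..⟩ = √(128/5)·(1/8) = +0.632456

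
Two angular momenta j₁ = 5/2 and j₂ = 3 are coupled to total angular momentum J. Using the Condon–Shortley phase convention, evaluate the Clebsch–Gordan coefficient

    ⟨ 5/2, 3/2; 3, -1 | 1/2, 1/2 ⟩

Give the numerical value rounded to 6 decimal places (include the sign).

−√(2/21) = -0.308607

j₁+j₂−J=5  J+j₁−j₂=0  J−j₁+j₂=1  j₁+j₂+J+1=7
(j₁±m₁, j₂±m₂, J±M) = (4,1,2,4,1,0)
P² = 384/7
sum k=1..1:
  [1] −1/24 = -1/24
S = -1/24
C² = P²·S² = 2/21 ; C = -0.308607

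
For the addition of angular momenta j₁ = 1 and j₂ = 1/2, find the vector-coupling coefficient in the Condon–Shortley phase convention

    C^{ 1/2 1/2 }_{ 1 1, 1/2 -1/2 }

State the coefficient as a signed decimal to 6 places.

triangle: 1!*1!*0!/3! = 1/6
(j±m)!: 2!*0!*0!*1!*1!*0! = 2
prefactor² = (2J+1)*Δ*N² = 2/3
  k=0: +1/(0!*1!*0!*0!*1!*0!) = 1
Σ = 1  ⇒  CG² = 2/3*1² = 2/3
CG = +√(2/3) = +0.816497

+0.816497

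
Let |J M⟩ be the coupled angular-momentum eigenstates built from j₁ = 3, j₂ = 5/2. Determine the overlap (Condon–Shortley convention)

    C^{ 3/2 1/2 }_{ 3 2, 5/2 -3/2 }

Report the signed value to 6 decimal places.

triangle: 4!×2!×1!/8! = 48/40320
(j±m)!: 5!×1!×1!×4!×2!×1! = 5760
prefactor² = (2J+1)×Δ×N² = 192/7
  k=0: +1/(0!×4!×1!×1!×1!×0!) = 1/24
  k=1: −1/(1!×3!×0!×0!×2!×1!) = -1/12
Σ = -1/24  ⇒  CG² = 192/7×(-1/24)² = 1/21
CG = −√(1/21) = -0.218218

−√(1/21) = -0.218218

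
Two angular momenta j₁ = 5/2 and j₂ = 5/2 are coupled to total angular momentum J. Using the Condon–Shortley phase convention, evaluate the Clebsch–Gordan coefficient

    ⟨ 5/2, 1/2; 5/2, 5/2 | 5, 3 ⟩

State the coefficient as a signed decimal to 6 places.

+0.471405

√[11·0!5!5!/11! · 3!2!5!0!8!2!] = √(460800)
  +(−1)^0/∏(0,0,2,5,3,0)! = 1/1440  (running 1/1440)
⟨..|..⟩ = √(460800)·(1/1440) = +0.471405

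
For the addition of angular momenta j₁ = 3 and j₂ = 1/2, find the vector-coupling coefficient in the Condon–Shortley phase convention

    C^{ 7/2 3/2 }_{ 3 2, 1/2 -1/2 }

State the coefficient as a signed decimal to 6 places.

triangle: 0!·6!·1!/8! = 720/40320
(j±m)!: 5!·1!·0!·1!·5!·2! = 28800
prefactor² = (2J+1)·Δ·N² = 28800/7
  k=0: +1/(0!·0!·1!·0!·5!·1!) = 1/120
Σ = 1/120  ⇒  CG² = 28800/7·1/120² = 2/7
CG = +√(2/7) = +0.534522

+√(2/7) ≈ +0.534522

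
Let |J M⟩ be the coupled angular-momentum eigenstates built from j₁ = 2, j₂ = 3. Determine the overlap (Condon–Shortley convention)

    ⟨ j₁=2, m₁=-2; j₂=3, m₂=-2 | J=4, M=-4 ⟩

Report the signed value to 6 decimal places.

−√(2/5) ≈ -0.632456

triangle: 1!*3!*5!/10! = 720/3628800
(j±m)!: 0!*4!*1!*5!*0!*8! = 116121600
prefactor² = (2J+1)*Δ*N² = 207360
  k=1: −1/(1!*0!*3!*0!*0!*5!) = -1/720
Σ = -1/720  ⇒  CG² = 207360*(-1/720)² = 2/5
CG = −√(2/5) = -0.632456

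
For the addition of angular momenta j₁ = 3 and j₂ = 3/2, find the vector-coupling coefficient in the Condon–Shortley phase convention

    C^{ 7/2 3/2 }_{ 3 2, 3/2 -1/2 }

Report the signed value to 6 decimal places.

√[8·1!5!2!/9! · 5!1!1!2!5!2!] = √(6400/21)
  +(−1)^0/∏(0,1,1,1,4,1)! = 1/24  (running 1/24)
  +(−1)^1/∏(1,0,0,0,5,2)! = -1/240  (running 3/80)
⟨..|..⟩ = √(6400/21)·(3/80) = +0.654654

+0.654654  (= +√(3/7))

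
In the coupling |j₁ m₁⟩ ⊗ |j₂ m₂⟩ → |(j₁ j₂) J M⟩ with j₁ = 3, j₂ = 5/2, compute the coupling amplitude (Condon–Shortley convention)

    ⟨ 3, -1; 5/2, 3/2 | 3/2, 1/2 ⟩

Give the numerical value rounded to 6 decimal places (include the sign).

√[4·4!2!1!/8! · 2!4!4!1!2!1!] = √(384/35)
  +(−1)^3/∏(3,1,1,1,1,0)! = -1/6  (running -1/6)
  +(−1)^4/∏(4,0,0,0,2,1)! = 1/48  (running -7/48)
⟨..|..⟩ = √(384/35)·(-7/48) = -0.483046

-0.483046  (= −√(7/30))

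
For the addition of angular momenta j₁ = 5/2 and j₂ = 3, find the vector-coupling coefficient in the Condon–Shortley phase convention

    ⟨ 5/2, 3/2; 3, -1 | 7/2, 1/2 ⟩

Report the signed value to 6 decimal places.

j₁+j₂−J=2  J+j₁−j₂=3  J−j₁+j₂=4  j₁+j₂+J+1=10
(j₁±m₁, j₂±m₂, J±M) = (4,1,2,4,4,3)
P² = 18432/175
sum k=0..1:
  [0] +1/16 = 1/16
  [1] −1/36 = -1/36
S = 5/144
C² = P²·S² = 8/63 ; C = +0.356348

+√(8/63) ≈ +0.356348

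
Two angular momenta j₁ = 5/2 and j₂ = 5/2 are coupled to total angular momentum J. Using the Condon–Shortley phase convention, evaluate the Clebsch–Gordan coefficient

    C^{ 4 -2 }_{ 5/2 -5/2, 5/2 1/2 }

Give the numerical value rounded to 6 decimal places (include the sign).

-0.566947  (= −√(9/28))

√[9·1!4!4!/10! · 0!5!3!2!2!6!] = √(20736/7)
  +(−1)^1/∏(1,0,4,2,0,2)! = -1/96  (running -1/96)
⟨..|..⟩ = √(20736/7)·(-1/96) = -0.566947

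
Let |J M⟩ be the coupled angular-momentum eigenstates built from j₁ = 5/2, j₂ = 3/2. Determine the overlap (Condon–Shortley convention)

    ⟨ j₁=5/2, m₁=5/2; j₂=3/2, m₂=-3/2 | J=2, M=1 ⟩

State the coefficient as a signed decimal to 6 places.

+0.597614

triangle: 2!*3!*1!/7! = 12/5040
(j±m)!: 5!*0!*0!*3!*3!*1! = 4320
prefactor² = (2J+1)*Δ*N² = 360/7
  k=0: +1/(0!*2!*0!*0!*3!*1!) = 1/12
Σ = 1/12  ⇒  CG² = 360/7*1/12² = 5/14
CG = +√(5/14) = +0.597614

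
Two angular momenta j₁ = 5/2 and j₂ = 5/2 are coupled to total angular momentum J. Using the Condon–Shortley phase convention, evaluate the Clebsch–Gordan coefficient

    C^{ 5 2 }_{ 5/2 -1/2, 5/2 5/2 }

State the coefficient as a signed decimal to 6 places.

√[11·0!5!5!/11! · 2!3!5!0!7!3!] = √(172800)
  +(−1)^0/∏(0,0,3,5,2,0)! = 1/1440  (running 1/1440)
⟨..|..⟩ = √(172800)·(1/1440) = +0.288675

+0.288675  (= +√(1/12))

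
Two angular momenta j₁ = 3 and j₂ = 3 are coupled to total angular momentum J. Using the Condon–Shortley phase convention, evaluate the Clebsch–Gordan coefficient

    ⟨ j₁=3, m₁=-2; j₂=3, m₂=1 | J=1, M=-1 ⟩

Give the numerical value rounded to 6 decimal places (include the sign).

+0.422577  (= +√(5/28))

j₁+j₂−J=5  J+j₁−j₂=1  J−j₁+j₂=1  j₁+j₂+J+1=8
(j₁±m₁, j₂±m₂, J±M) = (1,5,4,2,0,2)
P² = 720/7
sum k=4..4:
  [4] +1/24 = 1/24
S = 1/24
C² = P²·S² = 5/28 ; C = +0.422577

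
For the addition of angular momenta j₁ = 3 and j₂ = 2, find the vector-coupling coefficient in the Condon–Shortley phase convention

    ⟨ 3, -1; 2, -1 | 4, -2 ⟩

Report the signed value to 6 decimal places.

j₁+j₂−J=1  J+j₁−j₂=5  J−j₁+j₂=3  j₁+j₂+J+1=10
(j₁±m₁, j₂±m₂, J±M) = (2,4,1,3,2,6)
P² = 5184/7
sum k=0..1:
  [0] +1/48 = 1/48
  [1] −1/72 = -1/72
S = 1/144
C² = P²·S² = 1/28 ; C = +0.188982

+0.188982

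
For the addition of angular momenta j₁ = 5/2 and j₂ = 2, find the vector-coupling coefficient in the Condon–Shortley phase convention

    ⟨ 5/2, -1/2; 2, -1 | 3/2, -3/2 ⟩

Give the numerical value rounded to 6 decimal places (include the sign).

triangle: 3!*2!*1!/7! = 12/5040
(j±m)!: 2!*3!*1!*3!*0!*3! = 432
prefactor² = (2J+1)*Δ*N² = 144/35
  k=1: −1/(1!*2!*2!*0!*0!*1!) = -1/4
Σ = -1/4  ⇒  CG² = 144/35*(-1/4)² = 9/35
CG = −√(9/35) = -0.507093

-0.507093  (= −√(9/35))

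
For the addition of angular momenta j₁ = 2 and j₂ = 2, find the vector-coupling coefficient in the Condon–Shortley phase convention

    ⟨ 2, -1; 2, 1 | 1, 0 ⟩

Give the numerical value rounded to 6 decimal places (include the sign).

triangle: 3!·1!·1!/6! = 6/720
(j±m)!: 1!·3!·3!·1!·1!·1! = 36
prefactor² = (2J+1)·Δ·N² = 9/10
  k=2: +1/(2!·1!·1!·1!·0!·0!) = 1/2
  k=3: −1/(3!·0!·0!·0!·1!·1!) = -1/6
Σ = 1/3  ⇒  CG² = 9/10·1/3² = 1/10
CG = +√(1/10) = +0.316228

+√(1/10) = +0.316228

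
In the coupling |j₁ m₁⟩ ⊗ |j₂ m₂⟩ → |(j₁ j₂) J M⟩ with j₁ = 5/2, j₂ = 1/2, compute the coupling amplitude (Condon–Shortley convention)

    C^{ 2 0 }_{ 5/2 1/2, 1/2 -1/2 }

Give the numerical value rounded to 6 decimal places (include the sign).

√[5·1!4!0!/6! · 3!2!0!1!2!2!] = √(8)
  +(−1)^0/∏(0,1,2,0,2,0)! = 1/4  (running 1/4)
⟨..|..⟩ = √(8)·(1/4) = +0.707107

+√(1/2) = +0.707107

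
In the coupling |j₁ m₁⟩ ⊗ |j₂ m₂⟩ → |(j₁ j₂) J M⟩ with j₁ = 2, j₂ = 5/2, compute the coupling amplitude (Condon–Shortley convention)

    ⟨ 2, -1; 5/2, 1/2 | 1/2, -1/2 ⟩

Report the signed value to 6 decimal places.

−√(2/15) = -0.365148

j₁+j₂−J=4  J+j₁−j₂=0  J−j₁+j₂=1  j₁+j₂+J+1=6
(j₁±m₁, j₂±m₂, J±M) = (1,3,3,2,0,1)
P² = 24/5
sum k=3..3:
  [3] −1/6 = -1/6
S = -1/6
C² = P²·S² = 2/15 ; C = -0.365148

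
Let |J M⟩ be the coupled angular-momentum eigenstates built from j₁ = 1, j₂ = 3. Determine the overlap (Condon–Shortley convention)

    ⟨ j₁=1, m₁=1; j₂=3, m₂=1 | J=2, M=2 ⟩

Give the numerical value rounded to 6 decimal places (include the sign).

j₁+j₂−J=2  J+j₁−j₂=0  J−j₁+j₂=4  j₁+j₂+J+1=7
(j₁±m₁, j₂±m₂, J±M) = (2,0,4,2,4,0)
P² = 768/7
sum k=0..0:
  [0] +1/48 = 1/48
S = 1/48
C² = P²·S² = 1/21 ; C = +0.218218

+√(1/21) ≈ +0.218218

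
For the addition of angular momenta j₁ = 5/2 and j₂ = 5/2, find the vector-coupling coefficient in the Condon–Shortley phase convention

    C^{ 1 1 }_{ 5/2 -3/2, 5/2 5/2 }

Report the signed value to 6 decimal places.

+√(1/7) = +0.377964

√[3·4!1!1!/7! · 1!4!5!0!2!0!] = √(576/7)
  +(−1)^4/∏(4,0,0,1,1,0)! = 1/24  (running 1/24)
⟨..|..⟩ = √(576/7)·(1/24) = +0.377964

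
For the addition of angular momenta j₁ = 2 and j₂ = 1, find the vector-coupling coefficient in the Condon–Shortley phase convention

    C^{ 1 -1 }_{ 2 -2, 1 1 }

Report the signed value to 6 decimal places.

√[3·2!2!0!/5! · 0!4!2!0!0!2!] = √(48/5)
  +(−1)^2/∏(2,0,2,0,0,0)! = 1/4  (running 1/4)
⟨..|..⟩ = √(48/5)·(1/4) = +0.774597

+√(3/5) ≈ +0.774597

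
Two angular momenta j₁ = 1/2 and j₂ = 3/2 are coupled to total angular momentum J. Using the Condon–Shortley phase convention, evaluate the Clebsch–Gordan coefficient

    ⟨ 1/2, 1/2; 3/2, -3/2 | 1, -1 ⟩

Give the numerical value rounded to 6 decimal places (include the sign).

+0.866025  (= +√(3/4))

triangle: 1!·0!·2!/4! = 2/24
(j±m)!: 1!·0!·0!·3!·0!·2! = 12
prefactor² = (2J+1)·Δ·N² = 3
  k=0: +1/(0!·1!·0!·0!·0!·2!) = 1/2
Σ = 1/2  ⇒  CG² = 3·1/2² = 3/4
CG = +√(3/4) = +0.866025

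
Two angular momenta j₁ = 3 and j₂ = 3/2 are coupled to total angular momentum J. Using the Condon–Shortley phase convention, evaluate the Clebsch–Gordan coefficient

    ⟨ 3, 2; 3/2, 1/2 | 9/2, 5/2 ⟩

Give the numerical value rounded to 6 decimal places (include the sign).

+√(1/2) = +0.707107

j₁+j₂−J=0  J+j₁−j₂=6  J−j₁+j₂=3  j₁+j₂+J+1=10
(j₁±m₁, j₂±m₂, J±M) = (5,1,2,1,7,2)
P² = 28800
sum k=0..0:
  [0] +1/240 = 1/240
S = 1/240
C² = P²·S² = 1/2 ; C = +0.707107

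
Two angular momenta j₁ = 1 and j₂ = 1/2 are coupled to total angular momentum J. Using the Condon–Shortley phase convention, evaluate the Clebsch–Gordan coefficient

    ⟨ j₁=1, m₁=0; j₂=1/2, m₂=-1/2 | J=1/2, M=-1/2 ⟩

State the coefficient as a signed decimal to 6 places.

+0.577350  (= +√(1/3))

j₁+j₂−J=1  J+j₁−j₂=1  J−j₁+j₂=0  j₁+j₂+J+1=3
(j₁±m₁, j₂±m₂, J±M) = (1,1,0,1,0,1)
P² = 1/3
sum k=0..0:
  [0] +1/1 = 1
S = 1
C² = P²·S² = 1/3 ; C = +0.577350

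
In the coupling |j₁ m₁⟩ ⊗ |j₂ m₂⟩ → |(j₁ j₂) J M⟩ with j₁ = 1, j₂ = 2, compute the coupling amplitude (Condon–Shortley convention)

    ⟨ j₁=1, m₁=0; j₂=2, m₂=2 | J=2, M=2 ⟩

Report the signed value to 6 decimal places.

√[5·1!1!3!/6! · 1!1!4!0!4!0!] = √(24)
  +(−1)^1/∏(1,0,0,3,1,0)! = -1/6  (running -1/6)
⟨..|..⟩ = √(24)·(-1/6) = -0.816497

−√(2/3) = -0.816497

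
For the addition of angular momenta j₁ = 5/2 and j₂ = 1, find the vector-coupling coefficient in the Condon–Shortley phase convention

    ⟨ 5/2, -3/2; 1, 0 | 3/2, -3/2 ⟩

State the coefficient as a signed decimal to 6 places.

−√(4/15) = -0.516398

√[4·2!3!0!/6! · 1!4!1!1!0!3!] = √(48/5)
  +(−1)^1/∏(1,1,3,0,0,0)! = -1/6  (running -1/6)
⟨..|..⟩ = √(48/5)·(-1/6) = -0.516398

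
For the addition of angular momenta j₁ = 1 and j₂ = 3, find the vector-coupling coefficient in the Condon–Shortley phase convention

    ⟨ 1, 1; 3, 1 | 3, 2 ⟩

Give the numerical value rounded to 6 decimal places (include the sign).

√[7·1!1!5!/8! · 2!0!4!2!5!1!] = √(240)
  +(−1)^0/∏(0,1,0,4,1,1)! = 1/24  (running 1/24)
⟨..|..⟩ = √(240)·(1/24) = +0.645497

+0.645497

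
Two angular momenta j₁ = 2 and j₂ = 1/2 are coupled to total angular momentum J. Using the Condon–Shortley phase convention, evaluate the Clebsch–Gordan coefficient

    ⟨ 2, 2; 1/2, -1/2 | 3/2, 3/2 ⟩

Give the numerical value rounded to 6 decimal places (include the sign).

+0.894427

j₁+j₂−J=1  J+j₁−j₂=3  J−j₁+j₂=0  j₁+j₂+J+1=5
(j₁±m₁, j₂±m₂, J±M) = (4,0,0,1,3,0)
P² = 144/5
sum k=0..0:
  [0] +1/6 = 1/6
S = 1/6
C² = P²·S² = 4/5 ; C = +0.894427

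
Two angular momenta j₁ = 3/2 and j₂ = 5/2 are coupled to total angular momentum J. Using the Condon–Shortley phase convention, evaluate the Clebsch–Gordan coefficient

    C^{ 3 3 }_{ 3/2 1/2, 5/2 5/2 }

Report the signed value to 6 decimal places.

j₁+j₂−J=1  J+j₁−j₂=2  J−j₁+j₂=4  j₁+j₂+J+1=8
(j₁±m₁, j₂±m₂, J±M) = (2,1,5,0,6,0)
P² = 1440
sum k=1..1:
  [1] −1/48 = -1/48
S = -1/48
C² = P²·S² = 5/8 ; C = -0.790569

−√(5/8) = -0.790569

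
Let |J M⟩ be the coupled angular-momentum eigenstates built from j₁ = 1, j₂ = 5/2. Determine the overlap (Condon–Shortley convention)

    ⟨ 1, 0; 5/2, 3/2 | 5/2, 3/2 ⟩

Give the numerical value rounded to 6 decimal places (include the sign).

-0.507093

triangle: 1!×1!×4!/7! = 24/5040
(j±m)!: 1!×1!×4!×1!×4!×1! = 576
prefactor² = (2J+1)×Δ×N² = 576/35
  k=0: +1/(0!×1!×1!×4!×0!×0!) = 1/24
  k=1: −1/(1!×0!×0!×3!×1!×1!) = -1/6
Σ = -1/8  ⇒  CG² = 576/35×(-1/8)² = 9/35
CG = −√(9/35) = -0.507093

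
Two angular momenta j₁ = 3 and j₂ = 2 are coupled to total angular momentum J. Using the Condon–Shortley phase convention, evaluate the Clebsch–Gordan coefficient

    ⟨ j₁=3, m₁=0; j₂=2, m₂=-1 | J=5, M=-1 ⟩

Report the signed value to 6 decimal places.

j₁+j₂−J=0  J+j₁−j₂=6  J−j₁+j₂=4  j₁+j₂+J+1=11
(j₁±m₁, j₂±m₂, J±M) = (3,3,1,3,4,6)
P² = 124416/7
sum k=0..0:
  [0] +1/216 = 1/216
S = 1/216
C² = P²·S² = 8/21 ; C = +0.617213

+0.617213  (= +√(8/21))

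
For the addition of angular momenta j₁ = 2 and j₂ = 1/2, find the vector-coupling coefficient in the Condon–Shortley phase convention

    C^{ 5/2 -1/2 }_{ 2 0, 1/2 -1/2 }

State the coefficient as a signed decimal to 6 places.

j₁+j₂−J=0  J+j₁−j₂=4  J−j₁+j₂=1  j₁+j₂+J+1=6
(j₁±m₁, j₂±m₂, J±M) = (2,2,0,1,2,3)
P² = 48/5
sum k=0..0:
  [0] +1/4 = 1/4
S = 1/4
C² = P²·S² = 3/5 ; C = +0.774597

+√(3/5) ≈ +0.774597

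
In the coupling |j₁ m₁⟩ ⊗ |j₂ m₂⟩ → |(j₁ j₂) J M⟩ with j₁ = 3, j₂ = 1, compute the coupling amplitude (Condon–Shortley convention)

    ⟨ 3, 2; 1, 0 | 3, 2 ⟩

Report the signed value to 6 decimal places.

√[7·1!5!1!/8! · 5!1!1!1!5!1!] = √(300)
  +(−1)^0/∏(0,1,1,1,4,0)! = 1/24  (running 1/24)
  +(−1)^1/∏(1,0,0,0,5,1)! = -1/120  (running 1/30)
⟨..|..⟩ = √(300)·(1/30) = +0.577350

+√(1/3) ≈ +0.577350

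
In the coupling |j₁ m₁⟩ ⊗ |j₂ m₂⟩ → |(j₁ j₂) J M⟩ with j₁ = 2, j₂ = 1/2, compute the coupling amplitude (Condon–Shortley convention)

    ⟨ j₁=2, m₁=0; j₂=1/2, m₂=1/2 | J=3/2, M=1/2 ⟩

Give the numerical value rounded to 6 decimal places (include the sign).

√[4·1!3!0!/5! · 2!2!1!0!2!1!] = √(8/5)
  +(−1)^1/∏(1,0,1,0,2,0)! = -1/2  (running -1/2)
⟨..|..⟩ = √(8/5)·(-1/2) = -0.632456

−√(2/5) = -0.632456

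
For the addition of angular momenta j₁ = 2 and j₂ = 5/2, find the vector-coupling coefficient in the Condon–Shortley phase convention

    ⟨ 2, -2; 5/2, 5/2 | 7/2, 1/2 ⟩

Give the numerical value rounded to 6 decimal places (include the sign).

√[8·1!3!4!/9! · 0!4!5!0!4!3!] = √(9216/7)
  +(−1)^1/∏(1,0,3,4,0,0)! = -1/144  (running -1/144)
⟨..|..⟩ = √(9216/7)·(-1/144) = -0.251976

−√(4/63) ≈ -0.251976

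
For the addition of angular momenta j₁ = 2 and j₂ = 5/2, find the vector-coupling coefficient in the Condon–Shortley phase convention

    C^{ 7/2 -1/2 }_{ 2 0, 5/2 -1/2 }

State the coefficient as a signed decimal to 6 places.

j₁+j₂−J=1  J+j₁−j₂=3  J−j₁+j₂=4  j₁+j₂+J+1=9
(j₁±m₁, j₂±m₂, J±M) = (2,2,2,3,3,4)
P² = 768/35
sum k=0..1:
  [0] +1/8 = 1/8
  [1] −1/12 = -1/12
S = 1/24
C² = P²·S² = 4/105 ; C = +0.195180

+0.195180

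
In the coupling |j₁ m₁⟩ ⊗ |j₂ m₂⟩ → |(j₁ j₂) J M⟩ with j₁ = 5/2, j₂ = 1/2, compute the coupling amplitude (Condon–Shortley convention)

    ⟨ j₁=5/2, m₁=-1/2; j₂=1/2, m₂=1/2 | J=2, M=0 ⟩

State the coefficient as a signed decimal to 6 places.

triangle: 1!×4!×0!/6! = 24/720
(j±m)!: 2!×3!×1!×0!×2!×2! = 48
prefactor² = (2J+1)×Δ×N² = 8
  k=1: −1/(1!×0!×2!×0!×2!×0!) = -1/4
Σ = -1/4  ⇒  CG² = 8×(-1/4)² = 1/2
CG = −√(1/2) = -0.707107

-0.707107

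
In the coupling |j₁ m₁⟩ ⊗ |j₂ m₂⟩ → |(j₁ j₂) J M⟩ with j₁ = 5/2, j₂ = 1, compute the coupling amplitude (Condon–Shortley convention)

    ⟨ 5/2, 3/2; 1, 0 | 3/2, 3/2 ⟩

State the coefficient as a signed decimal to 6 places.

triangle: 2!·3!·0!/6! = 12/720
(j±m)!: 4!·1!·1!·1!·3!·0! = 144
prefactor² = (2J+1)·Δ·N² = 48/5
  k=1: −1/(1!·1!·0!·0!·3!·0!) = -1/6
Σ = -1/6  ⇒  CG² = 48/5·(-1/6)² = 4/15
CG = −√(4/15) = -0.516398

-0.516398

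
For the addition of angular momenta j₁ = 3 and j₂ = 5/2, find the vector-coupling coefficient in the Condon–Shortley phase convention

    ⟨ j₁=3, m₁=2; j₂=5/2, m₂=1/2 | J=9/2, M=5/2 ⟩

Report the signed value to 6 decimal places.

+0.497468  (= +√(49/198))

triangle: 1!*5!*4!/11! = 2880/39916800
(j±m)!: 5!*1!*3!*2!*7!*2! = 14515200
prefactor² = (2J+1)*Δ*N² = 115200/11
  k=0: +1/(0!*1!*1!*3!*4!*1!) = 1/144
  k=1: −1/(1!*0!*0!*2!*5!*2!) = -1/480
Σ = 7/1440  ⇒  CG² = 115200/11*7/1440² = 49/198
CG = +√(49/198) = +0.497468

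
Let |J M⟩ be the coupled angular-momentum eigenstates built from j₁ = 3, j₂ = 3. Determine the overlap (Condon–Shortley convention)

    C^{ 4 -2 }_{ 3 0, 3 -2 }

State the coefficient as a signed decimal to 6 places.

j₁+j₂−J=2  J+j₁−j₂=4  J−j₁+j₂=4  j₁+j₂+J+1=11
(j₁±m₁, j₂±m₂, J±M) = (3,3,1,5,2,6)
P² = 124416/77
sum k=0..1:
  [0] +1/72 = 1/72
  [1] −1/96 = -1/96
S = 1/288
C² = P²·S² = 3/154 ; C = +0.139573

+0.139573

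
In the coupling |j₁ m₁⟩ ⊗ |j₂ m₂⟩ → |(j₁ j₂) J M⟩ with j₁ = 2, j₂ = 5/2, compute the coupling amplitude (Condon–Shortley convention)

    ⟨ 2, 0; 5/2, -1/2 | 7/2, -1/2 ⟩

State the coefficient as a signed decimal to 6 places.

+√(4/105) = +0.195180

√[8·1!3!4!/9! · 2!2!2!3!3!4!] = √(768/35)
  +(−1)^0/∏(0,1,2,2,1,2)! = 1/8  (running 1/8)
  +(−1)^1/∏(1,0,1,1,2,3)! = -1/12  (running 1/24)
⟨..|..⟩ = √(768/35)·(1/24) = +0.195180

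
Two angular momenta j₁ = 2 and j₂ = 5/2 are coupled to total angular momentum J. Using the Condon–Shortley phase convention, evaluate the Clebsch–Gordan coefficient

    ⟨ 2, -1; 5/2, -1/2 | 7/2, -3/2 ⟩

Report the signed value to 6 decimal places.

−√(2/21) = -0.308607

√[8·1!3!4!/9! · 1!3!2!3!2!5!] = √(384/7)
  +(−1)^0/∏(0,1,3,2,0,2)! = 1/24  (running 1/24)
  +(−1)^1/∏(1,0,2,1,1,3)! = -1/12  (running -1/24)
⟨..|..⟩ = √(384/7)·(-1/24) = -0.308607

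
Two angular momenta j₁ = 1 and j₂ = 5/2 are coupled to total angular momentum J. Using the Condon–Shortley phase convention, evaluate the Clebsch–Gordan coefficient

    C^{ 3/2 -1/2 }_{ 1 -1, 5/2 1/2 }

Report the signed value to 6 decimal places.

+0.447214  (= +√(1/5))

j₁+j₂−J=2  J+j₁−j₂=0  J−j₁+j₂=3  j₁+j₂+J+1=6
(j₁±m₁, j₂±m₂, J±M) = (0,2,3,2,1,2)
P² = 16/5
sum k=2..2:
  [2] +1/4 = 1/4
S = 1/4
C² = P²·S² = 1/5 ; C = +0.447214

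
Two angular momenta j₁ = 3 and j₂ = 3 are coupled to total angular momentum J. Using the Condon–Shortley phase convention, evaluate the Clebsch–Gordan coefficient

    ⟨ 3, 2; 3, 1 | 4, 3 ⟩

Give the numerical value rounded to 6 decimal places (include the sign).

-0.301511

j₁+j₂−J=2  J+j₁−j₂=4  J−j₁+j₂=4  j₁+j₂+J+1=11
(j₁±m₁, j₂±m₂, J±M) = (5,1,4,2,7,1)
P² = 82944/11
sum k=0..1:
  [0] +1/288 = 1/288
  [1] −1/144 = -1/144
S = -1/288
C² = P²·S² = 1/11 ; C = -0.301511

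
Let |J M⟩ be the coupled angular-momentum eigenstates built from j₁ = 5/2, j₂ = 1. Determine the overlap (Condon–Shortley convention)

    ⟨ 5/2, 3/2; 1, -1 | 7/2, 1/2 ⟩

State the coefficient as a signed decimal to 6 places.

+√(1/7) = +0.377964

√[8·0!5!2!/8! · 4!1!0!2!4!3!] = √(2304/7)
  +(−1)^0/∏(0,0,1,0,4,2)! = 1/48  (running 1/48)
⟨..|..⟩ = √(2304/7)·(1/48) = +0.377964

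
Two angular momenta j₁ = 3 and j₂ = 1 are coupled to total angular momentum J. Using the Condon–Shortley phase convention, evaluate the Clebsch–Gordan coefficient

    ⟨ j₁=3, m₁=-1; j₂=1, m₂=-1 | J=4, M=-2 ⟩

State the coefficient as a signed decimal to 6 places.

j₁+j₂−J=0  J+j₁−j₂=6  J−j₁+j₂=2  j₁+j₂+J+1=9
(j₁±m₁, j₂±m₂, J±M) = (2,4,0,2,2,6)
P² = 34560/7
sum k=0..0:
  [0] +1/96 = 1/96
S = 1/96
C² = P²·S² = 15/28 ; C = +0.731925

+√(15/28) = +0.731925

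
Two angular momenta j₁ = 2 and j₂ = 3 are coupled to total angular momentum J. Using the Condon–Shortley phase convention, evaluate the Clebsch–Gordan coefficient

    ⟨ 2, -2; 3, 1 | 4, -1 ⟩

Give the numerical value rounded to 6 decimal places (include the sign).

-0.534522

j₁+j₂−J=1  J+j₁−j₂=3  J−j₁+j₂=5  j₁+j₂+J+1=10
(j₁±m₁, j₂±m₂, J±M) = (0,4,4,2,3,5)
P² = 10368/7
sum k=1..1:
  [1] −1/72 = -1/72
S = -1/72
C² = P²·S² = 2/7 ; C = -0.534522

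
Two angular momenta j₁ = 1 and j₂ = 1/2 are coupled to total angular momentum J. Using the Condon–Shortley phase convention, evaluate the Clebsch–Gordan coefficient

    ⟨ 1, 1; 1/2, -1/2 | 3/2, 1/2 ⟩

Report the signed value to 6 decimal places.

j₁+j₂−J=0  J+j₁−j₂=2  J−j₁+j₂=1  j₁+j₂+J+1=4
(j₁±m₁, j₂±m₂, J±M) = (2,0,0,1,2,1)
P² = 4/3
sum k=0..0:
  [0] +1/2 = 1/2
S = 1/2
C² = P²·S² = 1/3 ; C = +0.577350

+0.577350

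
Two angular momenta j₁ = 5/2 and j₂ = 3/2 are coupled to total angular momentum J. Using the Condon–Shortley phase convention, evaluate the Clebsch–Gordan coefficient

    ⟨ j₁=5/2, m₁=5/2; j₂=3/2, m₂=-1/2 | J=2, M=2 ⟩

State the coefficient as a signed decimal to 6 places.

+0.690066

triangle: 2!×3!×1!/7! = 12/5040
(j±m)!: 5!×0!×1!×2!×4!×0! = 5760
prefactor² = (2J+1)×Δ×N² = 480/7
  k=0: +1/(0!×2!×0!×1!×3!×0!) = 1/12
Σ = 1/12  ⇒  CG² = 480/7×1/12² = 10/21
CG = +√(10/21) = +0.690066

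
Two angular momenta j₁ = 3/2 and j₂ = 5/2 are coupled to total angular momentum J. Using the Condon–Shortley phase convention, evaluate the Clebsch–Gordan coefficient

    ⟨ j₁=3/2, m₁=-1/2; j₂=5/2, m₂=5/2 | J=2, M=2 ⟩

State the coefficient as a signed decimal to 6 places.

triangle: 2!×1!×3!/7! = 12/5040
(j±m)!: 1!×2!×5!×0!×4!×0! = 5760
prefactor² = (2J+1)×Δ×N² = 480/7
  k=2: +1/(2!×0!×0!×3!×1!×0!) = 1/12
Σ = 1/12  ⇒  CG² = 480/7×1/12² = 10/21
CG = +√(10/21) = +0.690066

+0.690066  (= +√(10/21))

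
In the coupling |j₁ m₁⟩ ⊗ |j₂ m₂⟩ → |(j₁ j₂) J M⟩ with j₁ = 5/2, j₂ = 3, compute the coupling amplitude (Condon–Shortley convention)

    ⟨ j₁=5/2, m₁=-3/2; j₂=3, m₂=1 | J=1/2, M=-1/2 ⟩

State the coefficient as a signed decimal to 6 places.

+√(2/21) = +0.308607

j₁+j₂−J=5  J+j₁−j₂=0  J−j₁+j₂=1  j₁+j₂+J+1=7
(j₁±m₁, j₂±m₂, J±M) = (1,4,4,2,0,1)
P² = 384/7
sum k=4..4:
  [4] +1/24 = 1/24
S = 1/24
C² = P²·S² = 2/21 ; C = +0.308607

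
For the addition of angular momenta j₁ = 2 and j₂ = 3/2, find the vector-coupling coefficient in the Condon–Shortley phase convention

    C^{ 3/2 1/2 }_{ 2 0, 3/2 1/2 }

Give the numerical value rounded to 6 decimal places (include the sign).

-0.447214  (= −√(1/5))

j₁+j₂−J=2  J+j₁−j₂=2  J−j₁+j₂=1  j₁+j₂+J+1=6
(j₁±m₁, j₂±m₂, J±M) = (2,2,2,1,2,1)
P² = 16/45
sum k=1..2:
  [1] −1/1 = -1
  [2] +1/4 = 1/4
S = -3/4
C² = P²·S² = 1/5 ; C = -0.447214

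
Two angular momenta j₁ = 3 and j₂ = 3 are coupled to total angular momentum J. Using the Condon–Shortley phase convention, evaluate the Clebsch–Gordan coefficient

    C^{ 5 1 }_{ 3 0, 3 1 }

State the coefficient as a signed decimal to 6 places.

√[11·1!5!5!/12! · 3!3!4!2!6!4!] = √(69120/7)
  +(−1)^0/∏(0,1,3,4,2,1)! = 1/288  (running 1/288)
  +(−1)^1/∏(1,0,2,3,3,2)! = -1/144  (running -1/288)
⟨..|..⟩ = √(69120/7)·(-1/288) = -0.345033

-0.345033  (= −√(5/42))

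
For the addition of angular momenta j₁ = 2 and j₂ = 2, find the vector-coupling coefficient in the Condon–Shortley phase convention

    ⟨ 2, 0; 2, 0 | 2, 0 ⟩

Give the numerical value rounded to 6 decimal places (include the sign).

-0.534522  (= −√(2/7))

√[5·2!2!2!/7! · 2!2!2!2!2!2!] = √(32/63)
  +(−1)^0/∏(0,2,2,2,0,0)! = 1/8  (running 1/8)
  +(−1)^1/∏(1,1,1,1,1,1)! = -1  (running -7/8)
  +(−1)^2/∏(2,0,0,0,2,2)! = 1/8  (running -3/4)
⟨..|..⟩ = √(32/63)·(-3/4) = -0.534522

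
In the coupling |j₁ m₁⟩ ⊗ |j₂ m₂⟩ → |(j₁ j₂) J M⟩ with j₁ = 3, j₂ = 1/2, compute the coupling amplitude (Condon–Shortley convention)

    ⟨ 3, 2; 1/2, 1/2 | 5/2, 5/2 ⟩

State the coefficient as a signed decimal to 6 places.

triangle: 1!×5!×0!/7! = 120/5040
(j±m)!: 5!×1!×1!×0!×5!×0! = 14400
prefactor² = (2J+1)×Δ×N² = 14400/7
  k=1: −1/(1!×0!×0!×0!×5!×0!) = -1/120
Σ = -1/120  ⇒  CG² = 14400/7×(-1/120)² = 1/7
CG = −√(1/7) = -0.377964

-0.377964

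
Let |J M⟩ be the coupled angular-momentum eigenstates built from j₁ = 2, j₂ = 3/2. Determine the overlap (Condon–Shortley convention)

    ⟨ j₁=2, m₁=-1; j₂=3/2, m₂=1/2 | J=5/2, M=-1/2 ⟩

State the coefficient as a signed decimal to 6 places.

-0.597614  (= −√(5/14))

√[6·1!3!2!/7! · 1!3!2!1!2!3!] = √(72/35)
  +(−1)^0/∏(0,1,3,2,0,0)! = 1/12  (running 1/12)
  +(−1)^1/∏(1,0,2,1,1,1)! = -1/2  (running -5/12)
⟨..|..⟩ = √(72/35)·(-5/12) = -0.597614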